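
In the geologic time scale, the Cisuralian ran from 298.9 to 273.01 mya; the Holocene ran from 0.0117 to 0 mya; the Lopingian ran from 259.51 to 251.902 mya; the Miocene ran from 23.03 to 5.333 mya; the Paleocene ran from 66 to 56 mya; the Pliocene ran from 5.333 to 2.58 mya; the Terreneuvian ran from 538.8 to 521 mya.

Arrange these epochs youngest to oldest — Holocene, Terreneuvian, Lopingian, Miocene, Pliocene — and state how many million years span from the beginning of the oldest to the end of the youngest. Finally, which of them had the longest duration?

Holocene, Pliocene, Miocene, Lopingian, Terreneuvian; total span 538.8 Myr; longest is Terreneuvian

From the excerpt: Holocene 0.0117–0; Terreneuvian 538.8–521; Lopingian 259.51–251.902; Miocene 23.03–5.333; Pliocene 5.333–2.58 (Ma).
Larger Ma is earlier, so the oldest is Terreneuvian and the youngest is Holocene; youngest to oldest: Holocene, Pliocene, Miocene, Lopingian, Terreneuvian.
Oldest start 538.8 minus youngest end 0 gives 538.8 Myr overall.
Individual lengths (start − end): Miocene 17.697; Lopingian 7.608; Pliocene 2.753; Terreneuvian 17.8; Holocene 0.0117. The largest is Terreneuvian at 17.8 Myr.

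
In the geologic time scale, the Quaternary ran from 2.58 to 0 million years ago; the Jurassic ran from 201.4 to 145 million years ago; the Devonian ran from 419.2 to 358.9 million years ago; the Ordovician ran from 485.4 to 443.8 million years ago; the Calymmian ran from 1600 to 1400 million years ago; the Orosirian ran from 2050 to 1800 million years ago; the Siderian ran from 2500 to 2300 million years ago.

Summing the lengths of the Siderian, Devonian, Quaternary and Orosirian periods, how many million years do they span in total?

512.88 million years

Each duration: Siderian = 200; Devonian = 60.3; Quaternary = 2.58; Orosirian = 250.
Sum: 200 + 60.3 + 2.58 + 250 = 512.88 Myr.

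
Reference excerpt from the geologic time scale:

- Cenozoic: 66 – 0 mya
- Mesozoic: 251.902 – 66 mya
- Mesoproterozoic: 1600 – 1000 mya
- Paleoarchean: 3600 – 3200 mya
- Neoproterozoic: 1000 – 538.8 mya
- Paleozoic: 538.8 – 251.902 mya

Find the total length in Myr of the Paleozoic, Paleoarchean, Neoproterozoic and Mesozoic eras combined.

Each duration: Paleozoic = 286.898; Paleoarchean = 400; Neoproterozoic = 461.2; Mesozoic = 185.902.
Sum: 286.898 + 400 + 461.2 + 185.902 = 1334 Myr.

1334 million years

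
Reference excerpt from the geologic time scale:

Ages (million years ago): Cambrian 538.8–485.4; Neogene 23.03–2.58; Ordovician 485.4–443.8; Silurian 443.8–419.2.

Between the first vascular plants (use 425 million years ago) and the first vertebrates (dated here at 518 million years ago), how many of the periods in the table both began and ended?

1

The older date is 518 Ma and the younger is 425 Ma.
Periods with start < 518 and end > 425 Ma: Ordovician (485.4–443.8).
That is 1 complete period.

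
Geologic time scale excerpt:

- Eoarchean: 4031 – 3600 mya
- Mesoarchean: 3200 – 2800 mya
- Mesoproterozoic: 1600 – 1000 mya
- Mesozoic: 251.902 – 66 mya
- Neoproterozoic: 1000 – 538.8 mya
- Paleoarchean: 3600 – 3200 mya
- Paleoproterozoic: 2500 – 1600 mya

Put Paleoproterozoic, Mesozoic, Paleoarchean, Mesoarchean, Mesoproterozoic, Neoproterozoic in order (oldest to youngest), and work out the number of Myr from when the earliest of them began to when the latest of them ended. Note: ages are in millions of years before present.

Paleoarchean → Mesoarchean → Paleoproterozoic → Mesoproterozoic → Neoproterozoic → Mesozoic; total span 3534 Myr

Start ages (Ma): Paleoarchean 3600, Mesoarchean 3200, Paleoproterozoic 2500, Mesoproterozoic 1600, Neoproterozoic 1000, Mesozoic 251.902.
Ordered oldest to youngest: Paleoarchean, Mesoarchean, Paleoproterozoic, Mesoproterozoic, Neoproterozoic, Mesozoic.
Span = 3600 − 66 = 3534 Myr.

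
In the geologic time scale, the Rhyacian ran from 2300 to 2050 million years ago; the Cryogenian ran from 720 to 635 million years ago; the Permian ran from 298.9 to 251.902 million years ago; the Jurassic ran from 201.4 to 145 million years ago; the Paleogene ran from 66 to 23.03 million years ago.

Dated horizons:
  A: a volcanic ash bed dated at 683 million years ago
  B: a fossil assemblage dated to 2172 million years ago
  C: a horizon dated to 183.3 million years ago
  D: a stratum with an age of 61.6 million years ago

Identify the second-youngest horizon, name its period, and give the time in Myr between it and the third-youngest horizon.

Sorted youngest-first by Ma: D (61.6), C (183.3), A (683), B (2172).
The second youngest is C at 183.3 Ma, which lies in 201.4–145 Ma: the Jurassic.
The third youngest is A at 683 Ma; separation = |183.3 − 683| = 499.7 Myr.

C, in the Jurassic; 499.7 million years to A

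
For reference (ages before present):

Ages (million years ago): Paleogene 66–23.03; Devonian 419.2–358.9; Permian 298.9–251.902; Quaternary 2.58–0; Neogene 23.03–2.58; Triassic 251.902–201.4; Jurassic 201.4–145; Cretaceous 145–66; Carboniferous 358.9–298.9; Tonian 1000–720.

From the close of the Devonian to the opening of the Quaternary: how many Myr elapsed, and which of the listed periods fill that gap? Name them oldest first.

The Devonian closes at 358.9 Ma and the Quaternary opens at 2.58 Ma, so the interval is 358.9 − 2.58 = 356.32 Myr.
A period fits inside if it starts at or after 358.9 Ma and ends at or before 2.58 Ma; oldest first that gives Carboniferous, Permian, Triassic, Jurassic, Cretaceous, Paleogene, Neogene.

356.32 million years; Carboniferous, Permian, Triassic, Jurassic, Cretaceous, Paleogene, Neogene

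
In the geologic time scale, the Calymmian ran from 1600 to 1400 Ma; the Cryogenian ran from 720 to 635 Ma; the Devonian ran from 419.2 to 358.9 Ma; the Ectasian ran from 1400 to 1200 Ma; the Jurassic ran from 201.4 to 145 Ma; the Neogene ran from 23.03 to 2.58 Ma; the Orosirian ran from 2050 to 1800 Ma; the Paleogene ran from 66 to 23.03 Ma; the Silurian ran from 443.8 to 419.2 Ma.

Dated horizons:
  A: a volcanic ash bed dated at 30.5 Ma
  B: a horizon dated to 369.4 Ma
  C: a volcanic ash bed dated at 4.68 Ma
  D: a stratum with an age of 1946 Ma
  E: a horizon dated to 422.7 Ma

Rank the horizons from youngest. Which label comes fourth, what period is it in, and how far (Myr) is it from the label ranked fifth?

Smaller Ma means younger, so youngest first: C 4.68 < A 30.5 < B 369.4 < E 422.7 < D 1946.
Counting 4 along gives E (422.7 Ma); the excerpt puts that inside the Silurian, 443.8–419.2 Ma.
Next in line is D (1946 Ma), and 1946 − 422.7 = 1523.3 Myr.

E, in the Silurian; 1523.3 million years to D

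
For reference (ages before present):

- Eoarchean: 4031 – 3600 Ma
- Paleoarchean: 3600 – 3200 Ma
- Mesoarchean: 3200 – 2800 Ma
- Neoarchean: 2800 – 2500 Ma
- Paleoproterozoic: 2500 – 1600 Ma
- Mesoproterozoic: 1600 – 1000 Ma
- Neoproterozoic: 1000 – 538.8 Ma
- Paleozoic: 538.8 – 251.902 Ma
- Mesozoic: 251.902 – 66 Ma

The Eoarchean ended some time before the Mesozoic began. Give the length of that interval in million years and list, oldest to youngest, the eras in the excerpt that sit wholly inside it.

The Eoarchean closes at 3600 Ma and the Mesozoic opens at 251.902 Ma, so the interval is 3600 − 251.902 = 3348.098 Myr.
An era fits inside if it starts at or after 3600 Ma and ends at or before 251.902 Ma; oldest first that gives Paleoarchean, Mesoarchean, Neoarchean, Paleoproterozoic, Mesoproterozoic, Neoproterozoic, Paleozoic.

3348.098 million years; Paleoarchean, Mesoarchean, Neoarchean, Paleoproterozoic, Mesoproterozoic, Neoproterozoic, Paleozoic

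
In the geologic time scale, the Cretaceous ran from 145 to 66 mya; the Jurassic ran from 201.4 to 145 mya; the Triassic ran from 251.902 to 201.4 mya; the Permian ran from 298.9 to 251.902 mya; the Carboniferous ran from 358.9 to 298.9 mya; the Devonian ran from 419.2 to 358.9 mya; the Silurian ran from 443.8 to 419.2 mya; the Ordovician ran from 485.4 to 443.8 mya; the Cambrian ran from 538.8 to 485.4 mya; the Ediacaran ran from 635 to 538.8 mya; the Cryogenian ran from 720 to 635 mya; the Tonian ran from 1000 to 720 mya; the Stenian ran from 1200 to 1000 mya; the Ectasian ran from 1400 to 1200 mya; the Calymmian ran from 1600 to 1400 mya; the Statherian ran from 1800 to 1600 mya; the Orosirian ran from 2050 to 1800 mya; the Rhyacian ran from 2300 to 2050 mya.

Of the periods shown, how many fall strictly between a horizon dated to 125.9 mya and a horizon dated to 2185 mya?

2185 Ma sits inside the Rhyacian (2300–2050) and 125.9 Ma inside the Cretaceous (145–66); neither of those is wholly between the two dates.
The listed periods lying completely between them are Orosirian, Statherian, Calymmian, Ectasian, Stenian, Tonian, Cryogenian, Ediacaran, Cambrian, Ordovician, Silurian, Devonian, Carboniferous, Permian, Triassic, Jurassic — 16 in all.

16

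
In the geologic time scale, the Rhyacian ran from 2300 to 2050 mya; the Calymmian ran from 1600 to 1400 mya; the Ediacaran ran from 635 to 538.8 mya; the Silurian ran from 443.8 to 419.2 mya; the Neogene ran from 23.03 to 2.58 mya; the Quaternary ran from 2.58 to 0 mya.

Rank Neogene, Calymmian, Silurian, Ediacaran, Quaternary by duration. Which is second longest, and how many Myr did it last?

Start − end for each: Neogene 23.03 − 2.58 = 20.45; Calymmian 1600 − 1400 = 200; Silurian 443.8 − 419.2 = 24.6; Ediacaran 635 − 538.8 = 96.2; Quaternary 2.58 − 0 = 2.58.
Ranking these from longest: Calymmian > Ediacaran > Silurian > Neogene > Quaternary.
Position 2 in that ranking is Ediacaran, which lasted 96.2 Myr.

Ediacaran, 96.2 million years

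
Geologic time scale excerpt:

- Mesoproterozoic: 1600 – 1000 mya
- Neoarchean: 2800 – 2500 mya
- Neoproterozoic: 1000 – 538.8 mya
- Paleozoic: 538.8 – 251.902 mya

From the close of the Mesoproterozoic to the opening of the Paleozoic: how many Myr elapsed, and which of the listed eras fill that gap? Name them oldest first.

The Mesoproterozoic closes at 1000 Ma and the Paleozoic opens at 538.8 Ma, so the interval is 1000 − 538.8 = 461.2 Myr.
An era fits inside if it starts at or after 1000 Ma and ends at or before 538.8 Ma; oldest first that gives Neoproterozoic.

461.2 million years; Neoproterozoic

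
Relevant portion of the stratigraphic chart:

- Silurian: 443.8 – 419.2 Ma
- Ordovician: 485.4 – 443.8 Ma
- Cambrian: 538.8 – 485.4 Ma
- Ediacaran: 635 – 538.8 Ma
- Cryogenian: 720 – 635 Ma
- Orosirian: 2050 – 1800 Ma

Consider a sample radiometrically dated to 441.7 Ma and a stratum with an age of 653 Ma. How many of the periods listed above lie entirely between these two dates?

3

The older date is 653 Ma and the younger is 441.7 Ma.
Periods with start < 653 and end > 441.7 Ma: Ediacaran (635–538.8), Cambrian (538.8–485.4), Ordovician (485.4–443.8).
That is 3 complete periods.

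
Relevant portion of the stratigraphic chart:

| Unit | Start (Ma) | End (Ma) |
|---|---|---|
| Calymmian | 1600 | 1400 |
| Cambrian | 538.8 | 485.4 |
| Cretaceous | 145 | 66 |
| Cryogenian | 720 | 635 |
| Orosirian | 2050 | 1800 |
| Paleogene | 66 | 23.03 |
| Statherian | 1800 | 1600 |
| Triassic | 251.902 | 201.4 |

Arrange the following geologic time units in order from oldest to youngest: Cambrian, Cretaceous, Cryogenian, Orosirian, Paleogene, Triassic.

Orosirian, Cryogenian, Cambrian, Triassic, Cretaceous, Paleogene

Sorting by start age (descending Ma, since larger Ma = older): Orosirian began 2050, Cryogenian began 720, Cambrian began 538.8, Triassic began 251.902, Cretaceous began 145, Paleogene began 66.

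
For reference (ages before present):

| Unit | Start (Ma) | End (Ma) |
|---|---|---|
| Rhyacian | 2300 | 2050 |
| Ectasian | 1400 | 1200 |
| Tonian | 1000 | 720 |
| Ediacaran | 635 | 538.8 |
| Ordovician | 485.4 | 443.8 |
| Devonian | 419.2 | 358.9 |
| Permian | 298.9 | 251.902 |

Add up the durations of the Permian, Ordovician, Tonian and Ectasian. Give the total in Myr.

568.598 million years

Duration is start − end for each: (298.9 − 251.902) + (485.4 − 443.8) + (1000 − 720) + (1400 − 1200).
That is 46.998 + 41.6 + 280 + 200, which totals 568.598 million years.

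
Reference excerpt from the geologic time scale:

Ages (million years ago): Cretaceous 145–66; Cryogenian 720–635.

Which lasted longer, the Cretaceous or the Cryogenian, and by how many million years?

Cretaceous: 145 − 66 = 79 Myr.
Cryogenian: 720 − 635 = 85 Myr.
Difference: 85 − 79 = 6 Myr, so the Cryogenian was longer.

Cryogenian, by 6 million years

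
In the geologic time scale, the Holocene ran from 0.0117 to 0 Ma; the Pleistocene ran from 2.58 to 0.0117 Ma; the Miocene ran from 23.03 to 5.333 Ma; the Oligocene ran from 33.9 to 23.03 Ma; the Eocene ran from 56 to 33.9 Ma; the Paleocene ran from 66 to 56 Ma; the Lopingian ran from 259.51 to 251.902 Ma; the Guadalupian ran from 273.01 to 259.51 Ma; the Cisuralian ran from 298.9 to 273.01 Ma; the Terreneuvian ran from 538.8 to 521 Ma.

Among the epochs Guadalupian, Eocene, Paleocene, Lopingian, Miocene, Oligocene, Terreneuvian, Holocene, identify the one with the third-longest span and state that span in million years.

Durations: Guadalupian 13.5; Eocene 22.1; Paleocene 10; Lopingian 7.608; Miocene 17.697; Oligocene 10.87; Terreneuvian 17.8; Holocene 0.0117 Myr.
Sorted longest-first: Eocene (22.1), Terreneuvian (17.8), Miocene (17.697), Guadalupian (13.5), Oligocene (10.87), Paleocene (10), Lopingian (7.608), Holocene (0.0117).
The third longest is Miocene at 17.697 Myr.

Miocene, 17.697 million years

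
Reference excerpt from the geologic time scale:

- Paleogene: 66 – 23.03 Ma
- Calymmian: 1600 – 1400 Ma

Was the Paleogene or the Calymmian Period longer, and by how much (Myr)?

Calymmian, by 157.03 million years

Paleogene: 66 − 23.03 = 42.97 Myr.
Calymmian: 1600 − 1400 = 200 Myr.
Difference: 200 − 42.97 = 157.03 Myr, so the Calymmian was longer.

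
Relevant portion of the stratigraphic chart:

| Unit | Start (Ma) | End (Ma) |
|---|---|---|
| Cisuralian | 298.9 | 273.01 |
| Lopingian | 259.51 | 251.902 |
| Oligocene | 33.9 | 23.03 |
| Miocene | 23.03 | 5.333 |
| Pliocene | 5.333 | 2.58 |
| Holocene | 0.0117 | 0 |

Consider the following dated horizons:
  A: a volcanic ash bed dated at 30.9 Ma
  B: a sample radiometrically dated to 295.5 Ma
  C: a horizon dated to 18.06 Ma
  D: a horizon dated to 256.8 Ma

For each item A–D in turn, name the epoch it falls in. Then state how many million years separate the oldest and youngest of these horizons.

A — Oligocene; B — Cisuralian; C — Miocene; D — Lopingian; span 277.44 million years

Match each age against the start–end ranges in the excerpt: A = 30.9 Ma → Oligocene (33.9–23.03); B = 295.5 Ma → Cisuralian (298.9–273.01); C = 18.06 Ma → Miocene (23.03–5.333); D = 256.8 Ma → Lopingian (259.51–251.902).
The largest age is 295.5 Ma and the smallest is 18.06 Ma; their difference is 277.44 Myr.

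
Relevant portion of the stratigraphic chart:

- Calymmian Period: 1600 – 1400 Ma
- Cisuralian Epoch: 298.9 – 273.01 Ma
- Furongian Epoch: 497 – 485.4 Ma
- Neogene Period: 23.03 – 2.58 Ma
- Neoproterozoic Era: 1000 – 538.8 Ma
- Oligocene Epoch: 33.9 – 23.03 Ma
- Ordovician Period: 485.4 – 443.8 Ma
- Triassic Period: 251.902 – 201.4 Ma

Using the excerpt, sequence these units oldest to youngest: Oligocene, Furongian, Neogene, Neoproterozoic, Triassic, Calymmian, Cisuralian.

The oldest of these is Calymmian (starts 1600 Ma) and the youngest is Neogene (ends 2.58 Ma).
In between, by decreasing start age: Neoproterozoic (1000), Furongian (497), Cisuralian (298.9), Triassic (251.902), Oligocene (33.9).

Calymmian, then Neoproterozoic, then Furongian, then Cisuralian, then Triassic, then Oligocene, then Neogene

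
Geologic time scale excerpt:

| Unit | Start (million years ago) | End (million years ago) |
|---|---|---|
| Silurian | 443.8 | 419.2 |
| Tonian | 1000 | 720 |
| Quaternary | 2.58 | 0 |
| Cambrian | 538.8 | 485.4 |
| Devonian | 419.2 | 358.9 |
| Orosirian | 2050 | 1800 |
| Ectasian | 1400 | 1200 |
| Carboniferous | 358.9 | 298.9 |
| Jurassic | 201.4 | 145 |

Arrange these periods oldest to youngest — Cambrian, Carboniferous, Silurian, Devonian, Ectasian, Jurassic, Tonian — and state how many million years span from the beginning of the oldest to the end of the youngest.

Ectasian → Tonian → Cambrian → Silurian → Devonian → Carboniferous → Jurassic; total span 1255 Myr

From the excerpt: Cambrian 538.8–485.4; Carboniferous 358.9–298.9; Silurian 443.8–419.2; Devonian 419.2–358.9; Ectasian 1400–1200; Jurassic 201.4–145; Tonian 1000–720 (Ma).
Larger Ma is earlier, so the oldest is Ectasian and the youngest is Jurassic; oldest to youngest: Ectasian, Tonian, Cambrian, Silurian, Devonian, Carboniferous, Jurassic.
Oldest start 1400 minus youngest end 145 gives 1255 Myr overall.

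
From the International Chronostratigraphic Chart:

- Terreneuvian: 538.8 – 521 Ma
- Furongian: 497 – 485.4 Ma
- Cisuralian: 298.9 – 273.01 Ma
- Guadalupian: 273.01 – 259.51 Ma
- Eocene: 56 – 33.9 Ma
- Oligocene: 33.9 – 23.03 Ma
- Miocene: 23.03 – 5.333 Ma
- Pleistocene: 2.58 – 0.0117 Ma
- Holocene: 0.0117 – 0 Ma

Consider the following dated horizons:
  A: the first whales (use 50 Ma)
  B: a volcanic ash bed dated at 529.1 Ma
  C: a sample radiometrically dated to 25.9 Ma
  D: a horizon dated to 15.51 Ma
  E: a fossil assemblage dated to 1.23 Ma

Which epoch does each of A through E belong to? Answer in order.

Match each age against the start–end ranges in the excerpt: A = 50 Ma → Eocene (56–33.9); B = 529.1 Ma → Terreneuvian (538.8–521); C = 25.9 Ma → Oligocene (33.9–23.03); D = 15.51 Ma → Miocene (23.03–5.333); E = 1.23 Ma → Pleistocene (2.58–0.0117).

A — Eocene; B — Terreneuvian; C — Oligocene; D — Miocene; E — Pleistocene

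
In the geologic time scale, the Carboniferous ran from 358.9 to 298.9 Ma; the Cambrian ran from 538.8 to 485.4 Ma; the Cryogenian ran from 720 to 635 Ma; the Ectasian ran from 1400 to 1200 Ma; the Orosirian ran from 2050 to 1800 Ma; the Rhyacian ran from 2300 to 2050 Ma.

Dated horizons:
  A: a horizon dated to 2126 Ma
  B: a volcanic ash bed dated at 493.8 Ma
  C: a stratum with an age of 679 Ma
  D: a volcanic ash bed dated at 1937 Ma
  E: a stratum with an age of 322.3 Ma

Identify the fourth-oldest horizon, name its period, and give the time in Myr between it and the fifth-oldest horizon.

Larger Ma means older, so oldest first: A 2126 > D 1937 > C 679 > B 493.8 > E 322.3.
Counting 4 along gives B (493.8 Ma); the excerpt puts that inside the Cambrian, 538.8–485.4 Ma.
Next in line is E (322.3 Ma), and 493.8 − 322.3 = 171.5 Myr.

B, in the Cambrian; 171.5 million years to E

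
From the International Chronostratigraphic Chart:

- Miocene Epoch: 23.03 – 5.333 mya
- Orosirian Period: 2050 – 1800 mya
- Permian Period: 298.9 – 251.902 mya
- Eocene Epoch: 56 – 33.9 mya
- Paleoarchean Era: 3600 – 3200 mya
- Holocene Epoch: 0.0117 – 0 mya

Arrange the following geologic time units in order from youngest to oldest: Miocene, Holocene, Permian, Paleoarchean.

Holocene, Miocene, Permian, Paleoarchean

Read off each span (Ma): Miocene 23.03–5.333; Holocene 0.0117–0; Permian 298.9–251.902; Paleoarchean 3600–3200.
Larger Ma is older, so oldest→youngest is Paleoarchean, Permian, Miocene, Holocene; reverse it for youngest→oldest.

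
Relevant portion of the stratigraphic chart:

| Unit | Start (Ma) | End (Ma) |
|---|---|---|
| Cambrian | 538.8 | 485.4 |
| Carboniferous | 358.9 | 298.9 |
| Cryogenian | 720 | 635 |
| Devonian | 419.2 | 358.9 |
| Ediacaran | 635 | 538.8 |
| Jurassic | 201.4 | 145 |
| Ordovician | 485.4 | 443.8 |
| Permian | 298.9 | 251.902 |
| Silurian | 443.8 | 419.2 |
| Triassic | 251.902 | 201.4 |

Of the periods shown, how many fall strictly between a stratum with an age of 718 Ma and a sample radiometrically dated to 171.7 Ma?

8

The older date is 718 Ma and the younger is 171.7 Ma.
Periods with start < 718 and end > 171.7 Ma: Ediacaran (635–538.8), Cambrian (538.8–485.4), Ordovician (485.4–443.8), Silurian (443.8–419.2), Devonian (419.2–358.9), Carboniferous (358.9–298.9), Permian (298.9–251.902), Triassic (251.902–201.4).
That is 8 complete periods.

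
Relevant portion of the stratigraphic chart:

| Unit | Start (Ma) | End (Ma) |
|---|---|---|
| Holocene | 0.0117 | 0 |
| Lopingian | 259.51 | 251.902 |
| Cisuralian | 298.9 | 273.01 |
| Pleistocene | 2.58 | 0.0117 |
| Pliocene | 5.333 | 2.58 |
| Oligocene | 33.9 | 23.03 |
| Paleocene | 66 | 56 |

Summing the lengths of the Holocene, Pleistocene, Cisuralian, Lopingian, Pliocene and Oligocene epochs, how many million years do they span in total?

49.701 million years

Each duration: Holocene = 0.0117; Pleistocene = 2.5683; Cisuralian = 25.89; Lopingian = 7.608; Pliocene = 2.753; Oligocene = 10.87.
Sum: 0.0117 + 2.5683 + 25.89 + 7.608 + 2.753 + 10.87 = 49.701 Myr.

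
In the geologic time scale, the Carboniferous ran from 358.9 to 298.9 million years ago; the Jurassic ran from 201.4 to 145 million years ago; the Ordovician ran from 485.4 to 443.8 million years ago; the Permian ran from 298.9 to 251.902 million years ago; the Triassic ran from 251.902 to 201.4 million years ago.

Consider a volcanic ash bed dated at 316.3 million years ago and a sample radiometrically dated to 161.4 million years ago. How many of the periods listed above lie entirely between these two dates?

2

316.3 Ma sits inside the Carboniferous (358.9–298.9) and 161.4 Ma inside the Jurassic (201.4–145); neither of those is wholly between the two dates.
The listed periods lying completely between them are Permian, Triassic — 2 in all.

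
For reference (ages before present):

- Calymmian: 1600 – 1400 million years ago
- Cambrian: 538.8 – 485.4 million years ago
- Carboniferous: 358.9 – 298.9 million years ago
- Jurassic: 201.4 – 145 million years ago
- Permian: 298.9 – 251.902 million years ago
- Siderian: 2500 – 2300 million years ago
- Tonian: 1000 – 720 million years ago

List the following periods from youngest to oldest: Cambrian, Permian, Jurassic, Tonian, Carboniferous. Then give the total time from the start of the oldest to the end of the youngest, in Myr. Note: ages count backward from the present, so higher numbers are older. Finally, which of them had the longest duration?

From the excerpt: Cambrian 538.8–485.4; Permian 298.9–251.902; Jurassic 201.4–145; Tonian 1000–720; Carboniferous 358.9–298.9 (Ma).
Larger Ma is earlier, so the oldest is Tonian and the youngest is Jurassic; youngest to oldest: Jurassic, Permian, Carboniferous, Cambrian, Tonian.
Oldest start 1000 minus youngest end 145 gives 855 Myr overall.
Individual lengths (start − end): Jurassic 56.4; Cambrian 53.4; Permian 46.998; Tonian 280; Carboniferous 60. The largest is Tonian at 280 Myr.

Jurassic, Permian, Carboniferous, Cambrian, Tonian; total span 855 Myr; longest is Tonian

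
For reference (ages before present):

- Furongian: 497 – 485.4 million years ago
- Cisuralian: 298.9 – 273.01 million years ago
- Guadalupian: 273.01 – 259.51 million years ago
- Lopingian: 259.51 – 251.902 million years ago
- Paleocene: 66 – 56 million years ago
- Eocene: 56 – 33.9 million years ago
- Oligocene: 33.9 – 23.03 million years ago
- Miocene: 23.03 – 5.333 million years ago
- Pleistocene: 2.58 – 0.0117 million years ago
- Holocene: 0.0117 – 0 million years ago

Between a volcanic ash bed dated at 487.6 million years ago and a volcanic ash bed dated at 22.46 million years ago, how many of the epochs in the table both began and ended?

6

487.6 Ma sits inside the Furongian (497–485.4) and 22.46 Ma inside the Miocene (23.03–5.333); neither of those is wholly between the two dates.
The listed epochs lying completely between them are Cisuralian, Guadalupian, Lopingian, Paleocene, Eocene, Oligocene — 6 in all.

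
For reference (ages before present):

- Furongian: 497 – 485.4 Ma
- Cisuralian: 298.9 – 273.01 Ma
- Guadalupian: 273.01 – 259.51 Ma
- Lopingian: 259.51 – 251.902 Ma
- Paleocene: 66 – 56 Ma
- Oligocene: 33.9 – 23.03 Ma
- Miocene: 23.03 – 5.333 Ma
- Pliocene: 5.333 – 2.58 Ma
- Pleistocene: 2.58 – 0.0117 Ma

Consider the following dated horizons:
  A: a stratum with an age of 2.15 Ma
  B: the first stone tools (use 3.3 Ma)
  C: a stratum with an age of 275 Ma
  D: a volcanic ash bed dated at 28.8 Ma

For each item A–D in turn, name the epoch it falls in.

A — Pleistocene; B — Pliocene; C — Cisuralian; D — Oligocene

A: 2.15 Ma lies in 2.58–0.0117 Ma, so Pleistocene.
B: 3.3 Ma lies in 5.333–2.58 Ma, so Pliocene.
C: 275 Ma lies in 298.9–273.01 Ma, so Cisuralian.
D: 28.8 Ma lies in 33.9–23.03 Ma, so Oligocene.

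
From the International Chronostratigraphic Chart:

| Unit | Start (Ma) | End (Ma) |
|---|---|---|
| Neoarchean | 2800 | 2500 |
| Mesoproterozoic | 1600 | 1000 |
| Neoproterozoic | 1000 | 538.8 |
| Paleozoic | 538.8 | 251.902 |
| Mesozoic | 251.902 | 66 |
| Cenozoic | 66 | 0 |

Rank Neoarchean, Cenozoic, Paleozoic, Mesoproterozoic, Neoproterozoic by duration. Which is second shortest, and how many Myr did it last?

Start − end for each: Neoarchean 2800 − 2500 = 300; Cenozoic 66 − 0 = 66; Paleozoic 538.8 − 251.902 = 286.898; Mesoproterozoic 1600 − 1000 = 600; Neoproterozoic 1000 − 538.8 = 461.2.
Ranking these from shortest: Cenozoic < Paleozoic < Neoarchean < Neoproterozoic < Mesoproterozoic.
Position 2 in that ranking is Paleozoic, which lasted 286.898 Myr.

Paleozoic, 286.898 million years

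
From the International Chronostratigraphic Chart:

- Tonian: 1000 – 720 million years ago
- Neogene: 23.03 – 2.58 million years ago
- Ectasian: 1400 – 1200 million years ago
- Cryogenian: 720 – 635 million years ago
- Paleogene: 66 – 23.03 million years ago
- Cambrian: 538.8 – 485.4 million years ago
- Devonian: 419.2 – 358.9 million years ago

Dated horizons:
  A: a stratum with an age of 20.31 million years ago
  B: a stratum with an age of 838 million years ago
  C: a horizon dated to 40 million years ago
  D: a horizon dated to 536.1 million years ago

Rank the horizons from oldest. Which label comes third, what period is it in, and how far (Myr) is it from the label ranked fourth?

C, in the Paleogene; 19.69 million years to A

Sorted oldest-first by Ma: B (838), D (536.1), C (40), A (20.31).
The third oldest is C at 40 Ma, which lies in 66–23.03 Ma: the Paleogene.
The fourth oldest is A at 20.31 Ma; separation = |40 − 20.31| = 19.69 Myr.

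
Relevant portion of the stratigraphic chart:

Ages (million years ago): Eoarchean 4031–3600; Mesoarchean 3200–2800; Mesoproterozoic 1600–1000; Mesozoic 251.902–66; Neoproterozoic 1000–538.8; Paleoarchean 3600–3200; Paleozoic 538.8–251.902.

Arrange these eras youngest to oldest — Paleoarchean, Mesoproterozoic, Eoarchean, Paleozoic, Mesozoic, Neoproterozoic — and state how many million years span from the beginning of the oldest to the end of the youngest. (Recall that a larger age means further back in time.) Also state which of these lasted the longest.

Mesozoic, Paleozoic, Neoproterozoic, Mesoproterozoic, Paleoarchean, Eoarchean; total span 3965 Myr; longest is Mesoproterozoic

From the excerpt: Paleoarchean 3600–3200; Mesoproterozoic 1600–1000; Eoarchean 4031–3600; Paleozoic 538.8–251.902; Mesozoic 251.902–66; Neoproterozoic 1000–538.8 (Ma).
Larger Ma is earlier, so the oldest is Eoarchean and the youngest is Mesozoic; youngest to oldest: Mesozoic, Paleozoic, Neoproterozoic, Mesoproterozoic, Paleoarchean, Eoarchean.
Oldest start 4031 minus youngest end 66 gives 3965 Myr overall.
Individual lengths (start − end): Mesoproterozoic 600; Neoproterozoic 461.2; Eoarchean 431; Paleozoic 286.898; Mesozoic 185.902; Paleoarchean 400. The largest is Mesoproterozoic at 600 Myr.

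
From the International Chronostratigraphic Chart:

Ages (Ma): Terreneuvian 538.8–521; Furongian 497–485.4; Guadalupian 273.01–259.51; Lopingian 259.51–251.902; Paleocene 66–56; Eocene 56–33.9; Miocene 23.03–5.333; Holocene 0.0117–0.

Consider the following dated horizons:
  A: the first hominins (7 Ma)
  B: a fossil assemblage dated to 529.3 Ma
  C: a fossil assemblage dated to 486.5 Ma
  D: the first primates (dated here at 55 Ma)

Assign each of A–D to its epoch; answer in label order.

A: 7 Ma lies in 23.03–5.333 Ma, so Miocene.
B: 529.3 Ma lies in 538.8–521 Ma, so Terreneuvian.
C: 486.5 Ma lies in 497–485.4 Ma, so Furongian.
D: 55 Ma lies in 56–33.9 Ma, so Eocene.

A — Miocene; B — Terreneuvian; C — Furongian; D — Eocene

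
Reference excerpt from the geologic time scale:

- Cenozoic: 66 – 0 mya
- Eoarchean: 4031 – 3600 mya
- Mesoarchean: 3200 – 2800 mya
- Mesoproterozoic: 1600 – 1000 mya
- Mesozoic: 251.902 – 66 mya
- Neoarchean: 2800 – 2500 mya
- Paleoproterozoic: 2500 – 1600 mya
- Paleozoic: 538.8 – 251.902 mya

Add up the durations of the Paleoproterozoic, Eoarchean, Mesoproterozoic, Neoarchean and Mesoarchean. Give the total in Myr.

Each duration: Paleoproterozoic = 900; Eoarchean = 431; Mesoproterozoic = 600; Neoarchean = 300; Mesoarchean = 400.
Sum: 900 + 431 + 600 + 300 + 400 = 2631 Myr.

2631 million years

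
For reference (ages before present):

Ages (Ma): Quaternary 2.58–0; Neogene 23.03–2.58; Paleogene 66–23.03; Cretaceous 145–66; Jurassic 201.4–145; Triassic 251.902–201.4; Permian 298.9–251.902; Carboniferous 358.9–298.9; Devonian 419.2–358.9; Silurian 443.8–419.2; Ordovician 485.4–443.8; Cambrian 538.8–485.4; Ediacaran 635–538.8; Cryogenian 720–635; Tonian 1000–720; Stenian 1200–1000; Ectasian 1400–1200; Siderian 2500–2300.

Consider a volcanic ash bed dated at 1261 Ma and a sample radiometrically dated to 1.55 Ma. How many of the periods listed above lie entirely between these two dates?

1261 Ma sits inside the Ectasian (1400–1200) and 1.55 Ma inside the Quaternary (2.58–0); neither of those is wholly between the two dates.
The listed periods lying completely between them are Stenian, Tonian, Cryogenian, Ediacaran, Cambrian, Ordovician, Silurian, Devonian, Carboniferous, Permian, Triassic, Jurassic, Cretaceous, Paleogene, Neogene — 15 in all.

15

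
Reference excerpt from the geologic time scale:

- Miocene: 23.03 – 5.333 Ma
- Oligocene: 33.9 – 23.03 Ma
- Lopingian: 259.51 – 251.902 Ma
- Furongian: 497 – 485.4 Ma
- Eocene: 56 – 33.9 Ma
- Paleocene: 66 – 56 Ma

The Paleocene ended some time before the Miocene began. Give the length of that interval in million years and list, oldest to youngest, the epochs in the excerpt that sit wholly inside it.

32.97 million years; Eocene, Oligocene

The Paleocene closes at 56 Ma and the Miocene opens at 23.03 Ma, so the interval is 56 − 23.03 = 32.97 Myr.
An epoch fits inside if it starts at or after 56 Ma and ends at or before 23.03 Ma; oldest first that gives Eocene, Oligocene.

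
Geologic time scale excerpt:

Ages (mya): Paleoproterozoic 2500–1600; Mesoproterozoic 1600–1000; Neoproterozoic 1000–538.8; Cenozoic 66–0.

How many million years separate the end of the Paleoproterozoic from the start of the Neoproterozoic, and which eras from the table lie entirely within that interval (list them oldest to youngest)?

The Paleoproterozoic closes at 1600 Ma and the Neoproterozoic opens at 1000 Ma, so the interval is 1600 − 1000 = 600 Myr.
An era fits inside if it starts at or after 1600 Ma and ends at or before 1000 Ma; oldest first that gives Mesoproterozoic.

600 million years; Mesoproterozoic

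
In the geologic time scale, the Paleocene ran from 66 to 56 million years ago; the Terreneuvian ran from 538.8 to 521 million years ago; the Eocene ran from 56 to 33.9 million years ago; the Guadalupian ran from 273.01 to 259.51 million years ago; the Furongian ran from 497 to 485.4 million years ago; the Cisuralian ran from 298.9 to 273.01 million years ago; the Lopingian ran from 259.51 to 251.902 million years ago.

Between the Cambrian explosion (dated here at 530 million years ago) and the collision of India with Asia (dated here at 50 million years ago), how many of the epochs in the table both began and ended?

530 Ma sits inside the Terreneuvian (538.8–521) and 50 Ma inside the Eocene (56–33.9); neither of those is wholly between the two dates.
The listed epochs lying completely between them are Furongian, Cisuralian, Guadalupian, Lopingian, Paleocene — 5 in all.

5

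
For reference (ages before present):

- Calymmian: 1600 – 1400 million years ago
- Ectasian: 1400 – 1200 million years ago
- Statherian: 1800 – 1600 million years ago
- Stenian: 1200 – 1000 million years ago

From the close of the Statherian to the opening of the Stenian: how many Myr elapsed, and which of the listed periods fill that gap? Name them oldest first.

The Statherian closes at 1600 Ma and the Stenian opens at 1200 Ma, so the interval is 1600 − 1200 = 400 Myr.
A period fits inside if it starts at or after 1600 Ma and ends at or before 1200 Ma; oldest first that gives Calymmian, Ectasian.

400 million years; Calymmian, Ectasian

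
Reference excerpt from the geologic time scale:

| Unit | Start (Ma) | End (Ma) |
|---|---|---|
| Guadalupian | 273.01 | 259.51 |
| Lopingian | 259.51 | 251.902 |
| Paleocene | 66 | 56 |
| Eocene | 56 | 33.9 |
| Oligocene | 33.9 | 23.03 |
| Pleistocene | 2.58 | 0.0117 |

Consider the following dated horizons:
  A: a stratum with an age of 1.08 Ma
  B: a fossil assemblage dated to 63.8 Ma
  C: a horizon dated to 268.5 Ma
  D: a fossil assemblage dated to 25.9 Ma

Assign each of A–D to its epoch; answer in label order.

A — Pleistocene; B — Paleocene; C — Guadalupian; D — Oligocene

Match each age against the start–end ranges in the excerpt: A = 1.08 Ma → Pleistocene (2.58–0.0117); B = 63.8 Ma → Paleocene (66–56); C = 268.5 Ma → Guadalupian (273.01–259.51); D = 25.9 Ma → Oligocene (33.9–23.03).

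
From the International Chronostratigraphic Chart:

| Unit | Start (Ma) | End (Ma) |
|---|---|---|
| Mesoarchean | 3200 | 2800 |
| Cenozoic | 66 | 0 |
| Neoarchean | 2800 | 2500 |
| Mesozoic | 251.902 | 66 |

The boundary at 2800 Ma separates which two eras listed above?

The Mesoarchean ends at 2800 Ma and the Neoarchean begins at 2800 Ma, so they share that boundary.

Mesoarchean and Neoarchean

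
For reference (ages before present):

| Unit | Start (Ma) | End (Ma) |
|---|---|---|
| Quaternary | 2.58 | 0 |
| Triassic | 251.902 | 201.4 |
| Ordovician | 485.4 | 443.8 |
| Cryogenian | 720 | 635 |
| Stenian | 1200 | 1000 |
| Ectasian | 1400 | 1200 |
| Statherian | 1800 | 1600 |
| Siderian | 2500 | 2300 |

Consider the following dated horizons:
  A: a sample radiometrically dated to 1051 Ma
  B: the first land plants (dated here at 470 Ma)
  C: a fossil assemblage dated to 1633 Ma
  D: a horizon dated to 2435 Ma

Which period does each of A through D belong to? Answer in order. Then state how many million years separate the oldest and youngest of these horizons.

A — Stenian; B — Ordovician; C — Statherian; D — Siderian; span 1965 million years

A: 1051 Ma lies in 1200–1000 Ma, so Stenian.
B: 470 Ma lies in 485.4–443.8 Ma, so Ordovician.
C: 1633 Ma lies in 1800–1600 Ma, so Statherian.
D: 2435 Ma lies in 2500–2300 Ma, so Siderian.
Oldest = 2435 Ma, youngest = 470 Ma → span 1965 Myr.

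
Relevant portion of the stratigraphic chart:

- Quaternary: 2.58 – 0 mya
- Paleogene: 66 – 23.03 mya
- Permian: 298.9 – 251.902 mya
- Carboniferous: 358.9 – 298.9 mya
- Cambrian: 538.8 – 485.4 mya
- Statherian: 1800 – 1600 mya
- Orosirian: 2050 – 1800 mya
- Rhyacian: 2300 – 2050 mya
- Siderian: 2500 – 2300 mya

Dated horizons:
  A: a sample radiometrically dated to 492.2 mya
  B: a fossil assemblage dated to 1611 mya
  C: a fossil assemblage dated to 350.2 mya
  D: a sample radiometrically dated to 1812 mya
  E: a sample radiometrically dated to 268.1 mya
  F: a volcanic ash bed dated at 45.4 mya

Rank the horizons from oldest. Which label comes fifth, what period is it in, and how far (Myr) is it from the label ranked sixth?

E, in the Permian; 222.7 million years to F

Sorted oldest-first by Ma: D (1812), B (1611), A (492.2), C (350.2), E (268.1), F (45.4).
The fifth oldest is E at 268.1 Ma, which lies in 298.9–251.902 Ma: the Permian.
The sixth oldest is F at 45.4 Ma; separation = |268.1 − 45.4| = 222.7 Myr.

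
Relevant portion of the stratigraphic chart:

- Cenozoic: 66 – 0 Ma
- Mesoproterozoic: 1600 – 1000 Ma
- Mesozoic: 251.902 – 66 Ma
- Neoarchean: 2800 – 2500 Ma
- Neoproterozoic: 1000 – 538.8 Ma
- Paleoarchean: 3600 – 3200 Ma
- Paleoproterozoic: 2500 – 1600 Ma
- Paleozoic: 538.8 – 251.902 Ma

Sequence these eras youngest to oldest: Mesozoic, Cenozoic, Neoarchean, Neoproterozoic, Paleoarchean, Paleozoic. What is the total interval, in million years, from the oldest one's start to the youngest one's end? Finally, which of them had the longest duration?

Cenozoic, Mesozoic, Paleozoic, Neoproterozoic, Neoarchean, Paleoarchean; total span 3600 Myr; longest is Neoproterozoic

From the excerpt: Mesozoic 251.902–66; Cenozoic 66–0; Neoarchean 2800–2500; Neoproterozoic 1000–538.8; Paleoarchean 3600–3200; Paleozoic 538.8–251.902 (Ma).
Larger Ma is earlier, so the oldest is Paleoarchean and the youngest is Cenozoic; youngest to oldest: Cenozoic, Mesozoic, Paleozoic, Neoproterozoic, Neoarchean, Paleoarchean.
Oldest start 3600 minus youngest end 0 gives 3600 Myr overall.
Individual lengths (start − end): Cenozoic 66; Mesozoic 185.902; Paleoarchean 400; Neoproterozoic 461.2; Paleozoic 286.898; Neoarchean 300. The largest is Neoproterozoic at 461.2 Myr.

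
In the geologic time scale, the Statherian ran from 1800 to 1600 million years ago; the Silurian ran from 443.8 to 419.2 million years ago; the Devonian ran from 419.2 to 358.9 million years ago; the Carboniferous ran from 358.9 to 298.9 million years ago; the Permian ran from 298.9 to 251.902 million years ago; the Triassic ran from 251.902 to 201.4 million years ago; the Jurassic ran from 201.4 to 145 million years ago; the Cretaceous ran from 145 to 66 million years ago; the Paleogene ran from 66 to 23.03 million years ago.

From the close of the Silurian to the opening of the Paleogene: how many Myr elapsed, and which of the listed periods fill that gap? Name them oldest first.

353.2 million years; Devonian, Carboniferous, Permian, Triassic, Jurassic, Cretaceous

End of Silurian = 419.2 Ma; start of Paleogene = 66 Ma.
Gap = 419.2 − 66 = 353.2 Myr.
Periods wholly inside 419.2–66 Ma: Devonian (419.2–358.9), Carboniferous (358.9–298.9), Permian (298.9–251.902), Triassic (251.902–201.4), Jurassic (201.4–145), Cretaceous (145–66).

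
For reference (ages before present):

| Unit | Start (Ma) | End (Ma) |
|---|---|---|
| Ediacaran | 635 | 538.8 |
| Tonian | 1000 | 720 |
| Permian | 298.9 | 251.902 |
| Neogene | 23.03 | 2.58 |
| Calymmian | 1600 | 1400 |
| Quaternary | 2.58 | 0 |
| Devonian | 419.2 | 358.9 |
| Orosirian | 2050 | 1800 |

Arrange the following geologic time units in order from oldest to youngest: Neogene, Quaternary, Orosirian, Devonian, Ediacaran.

Orosirian, then Ediacaran, then Devonian, then Neogene, then Quaternary

Sorting by start age (descending Ma, since larger Ma = older): Orosirian began 2050, Ediacaran began 635, Devonian began 419.2, Neogene began 23.03, Quaternary began 2.58.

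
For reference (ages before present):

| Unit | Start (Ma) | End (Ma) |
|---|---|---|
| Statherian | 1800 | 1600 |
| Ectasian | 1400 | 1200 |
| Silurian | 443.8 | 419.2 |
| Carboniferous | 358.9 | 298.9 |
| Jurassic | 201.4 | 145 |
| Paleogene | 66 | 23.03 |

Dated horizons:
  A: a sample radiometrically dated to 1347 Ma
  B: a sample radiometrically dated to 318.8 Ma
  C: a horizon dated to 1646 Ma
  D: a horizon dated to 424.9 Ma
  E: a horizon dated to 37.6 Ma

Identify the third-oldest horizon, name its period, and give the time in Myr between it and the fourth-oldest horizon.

D, in the Silurian; 106.1 million years to B

Larger Ma means older, so oldest first: C 1646 > A 1347 > D 424.9 > B 318.8 > E 37.6.
Counting 3 along gives D (424.9 Ma); the excerpt puts that inside the Silurian, 443.8–419.2 Ma.
Next in line is B (318.8 Ma), and 424.9 − 318.8 = 106.1 Myr.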